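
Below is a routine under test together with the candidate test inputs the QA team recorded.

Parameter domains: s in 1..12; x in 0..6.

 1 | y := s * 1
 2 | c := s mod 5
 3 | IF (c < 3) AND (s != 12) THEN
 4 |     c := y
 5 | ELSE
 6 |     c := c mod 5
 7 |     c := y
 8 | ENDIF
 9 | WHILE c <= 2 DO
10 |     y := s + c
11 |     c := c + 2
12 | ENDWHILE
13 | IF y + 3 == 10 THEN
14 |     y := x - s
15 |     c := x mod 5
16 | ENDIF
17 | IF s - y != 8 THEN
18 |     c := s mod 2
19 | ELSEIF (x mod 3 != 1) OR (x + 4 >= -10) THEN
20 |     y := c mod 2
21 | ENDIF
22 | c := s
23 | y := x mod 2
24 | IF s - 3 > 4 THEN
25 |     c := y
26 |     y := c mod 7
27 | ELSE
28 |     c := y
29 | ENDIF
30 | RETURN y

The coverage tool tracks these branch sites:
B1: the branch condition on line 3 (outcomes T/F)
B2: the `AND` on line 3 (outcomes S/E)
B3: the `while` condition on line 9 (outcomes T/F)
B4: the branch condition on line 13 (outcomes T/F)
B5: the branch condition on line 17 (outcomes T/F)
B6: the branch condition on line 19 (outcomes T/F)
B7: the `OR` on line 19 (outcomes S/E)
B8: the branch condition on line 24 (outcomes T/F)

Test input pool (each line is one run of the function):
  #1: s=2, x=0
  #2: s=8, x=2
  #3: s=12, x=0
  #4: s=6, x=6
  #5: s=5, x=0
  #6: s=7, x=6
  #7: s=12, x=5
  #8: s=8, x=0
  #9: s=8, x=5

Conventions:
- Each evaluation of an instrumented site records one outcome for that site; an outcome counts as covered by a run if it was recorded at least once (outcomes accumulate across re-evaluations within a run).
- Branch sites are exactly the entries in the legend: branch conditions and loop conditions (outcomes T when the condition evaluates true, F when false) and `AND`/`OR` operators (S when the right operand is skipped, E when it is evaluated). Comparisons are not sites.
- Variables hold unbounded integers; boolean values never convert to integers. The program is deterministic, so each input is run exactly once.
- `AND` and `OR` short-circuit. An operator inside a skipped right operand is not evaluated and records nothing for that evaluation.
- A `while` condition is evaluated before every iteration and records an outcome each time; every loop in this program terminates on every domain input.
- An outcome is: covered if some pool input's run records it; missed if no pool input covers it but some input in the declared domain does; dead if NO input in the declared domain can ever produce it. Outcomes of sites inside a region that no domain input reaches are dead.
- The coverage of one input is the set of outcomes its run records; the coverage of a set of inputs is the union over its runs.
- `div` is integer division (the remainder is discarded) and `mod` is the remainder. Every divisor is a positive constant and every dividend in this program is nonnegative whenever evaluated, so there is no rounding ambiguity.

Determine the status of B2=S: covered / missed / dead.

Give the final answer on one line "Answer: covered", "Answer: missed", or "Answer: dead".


B2=S is recorded by pool input(s) 2, 8, 9 -> covered
Answer: covered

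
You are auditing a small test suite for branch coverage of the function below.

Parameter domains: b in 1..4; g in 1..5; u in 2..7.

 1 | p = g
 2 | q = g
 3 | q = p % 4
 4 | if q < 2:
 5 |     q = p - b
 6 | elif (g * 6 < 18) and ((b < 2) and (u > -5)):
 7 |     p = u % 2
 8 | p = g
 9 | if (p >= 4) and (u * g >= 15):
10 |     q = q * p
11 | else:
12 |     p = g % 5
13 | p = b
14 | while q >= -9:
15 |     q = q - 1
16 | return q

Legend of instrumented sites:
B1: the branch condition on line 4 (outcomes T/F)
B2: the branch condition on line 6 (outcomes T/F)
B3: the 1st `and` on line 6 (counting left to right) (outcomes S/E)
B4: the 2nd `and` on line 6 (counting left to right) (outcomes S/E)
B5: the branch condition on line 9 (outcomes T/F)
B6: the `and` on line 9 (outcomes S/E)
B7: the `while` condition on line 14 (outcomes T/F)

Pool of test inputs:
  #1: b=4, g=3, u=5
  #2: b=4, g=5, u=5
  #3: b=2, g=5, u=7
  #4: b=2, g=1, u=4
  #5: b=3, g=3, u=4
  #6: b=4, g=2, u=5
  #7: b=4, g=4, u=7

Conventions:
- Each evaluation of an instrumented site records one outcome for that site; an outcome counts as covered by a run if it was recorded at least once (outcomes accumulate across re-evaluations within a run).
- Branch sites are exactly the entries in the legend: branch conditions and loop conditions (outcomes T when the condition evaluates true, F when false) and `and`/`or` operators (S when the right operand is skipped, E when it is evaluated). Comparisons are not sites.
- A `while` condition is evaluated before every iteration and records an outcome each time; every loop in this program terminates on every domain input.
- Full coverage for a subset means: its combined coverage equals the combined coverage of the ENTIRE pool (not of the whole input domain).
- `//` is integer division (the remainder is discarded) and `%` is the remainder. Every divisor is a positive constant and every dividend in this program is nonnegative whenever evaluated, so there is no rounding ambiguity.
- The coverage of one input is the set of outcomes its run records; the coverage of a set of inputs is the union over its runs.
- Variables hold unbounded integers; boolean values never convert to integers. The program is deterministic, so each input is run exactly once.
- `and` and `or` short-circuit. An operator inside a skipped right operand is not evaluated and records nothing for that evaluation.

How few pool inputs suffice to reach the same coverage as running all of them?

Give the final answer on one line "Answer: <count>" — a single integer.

run #1 (b=4, g=3, u=5) runs B1->F, B3->S, B2->F, B6->S, B5->F, B7->T, B7->T, B7->T, B7->T, B7->T, B7->T, B7->T, B7->T, B7->T, ...; records B1=F, B2=F, B3=S, B5=F, B6=S, B7=T, B7=F
run #2 (b=4, g=5, u=5) runs B1->T, B6->E, B5->T, B7->T, B7->T, B7->T, B7->T, B7->T, B7->T, B7->T, B7->T, B7->T, B7->T, B7->T, ...; records B1=T, B5=T, B6=E, B7=T, B7=F
run #3 (b=2, g=5, u=7) runs B1->T, B6->E, B5->T, B7->T, B7->T, B7->T, B7->T, B7->T, B7->T, B7->T, B7->T, B7->T, B7->T, B7->T, ...; records B1=T, B5=T, B6=E, B7=T, B7=F
run #4 (b=2, g=1, u=4) runs B1->T, B6->S, B5->F, B7->T, B7->T, B7->T, B7->T, B7->T, B7->T, B7->T, B7->T, B7->T, B7->F; records B1=T, B5=F, B6=S, B7=T, B7=F
run #5 (b=3, g=3, u=4) runs B1->F, B3->S, B2->F, B6->S, B5->F, B7->T, B7->T, B7->T, B7->T, B7->T, B7->T, B7->T, B7->T, B7->T, ...; records B1=F, B2=F, B3=S, B5=F, B6=S, B7=T, B7=F
run #6 (b=4, g=2, u=5) runs B1->F, B3->E, B4->S, B2->F, B6->S, B5->F, B7->T, B7->T, B7->T, B7->T, B7->T, B7->T, B7->T, B7->T, ...; records B1=F, B2=F, B3=E, B4=S, B5=F, B6=S, B7=T, B7=F
run #7 (b=4, g=4, u=7) runs B1->T, B6->E, B5->T, B7->T, B7->T, B7->T, B7->T, B7->T, B7->T, B7->T, B7->T, B7->T, B7->T, B7->F; records B1=T, B5=T, B6=E, B7=T, B7=F
the full pool covers 12 outcomes: B1=T, B1=F, B2=F, B3=S, B3=E, B4=S, B5=T, B5=F, B6=S, B6=E, B7=T, B7=F
every size-1 subset falls short of the 12 outcomes (best: 8/12)
every size-2 subset falls short of the 12 outcomes (best: 11/12)
inputs {1, 2, 6} (size 3) cover everything; no size-3 subset with a lexicographically smaller index list covers all 12

Answer: 3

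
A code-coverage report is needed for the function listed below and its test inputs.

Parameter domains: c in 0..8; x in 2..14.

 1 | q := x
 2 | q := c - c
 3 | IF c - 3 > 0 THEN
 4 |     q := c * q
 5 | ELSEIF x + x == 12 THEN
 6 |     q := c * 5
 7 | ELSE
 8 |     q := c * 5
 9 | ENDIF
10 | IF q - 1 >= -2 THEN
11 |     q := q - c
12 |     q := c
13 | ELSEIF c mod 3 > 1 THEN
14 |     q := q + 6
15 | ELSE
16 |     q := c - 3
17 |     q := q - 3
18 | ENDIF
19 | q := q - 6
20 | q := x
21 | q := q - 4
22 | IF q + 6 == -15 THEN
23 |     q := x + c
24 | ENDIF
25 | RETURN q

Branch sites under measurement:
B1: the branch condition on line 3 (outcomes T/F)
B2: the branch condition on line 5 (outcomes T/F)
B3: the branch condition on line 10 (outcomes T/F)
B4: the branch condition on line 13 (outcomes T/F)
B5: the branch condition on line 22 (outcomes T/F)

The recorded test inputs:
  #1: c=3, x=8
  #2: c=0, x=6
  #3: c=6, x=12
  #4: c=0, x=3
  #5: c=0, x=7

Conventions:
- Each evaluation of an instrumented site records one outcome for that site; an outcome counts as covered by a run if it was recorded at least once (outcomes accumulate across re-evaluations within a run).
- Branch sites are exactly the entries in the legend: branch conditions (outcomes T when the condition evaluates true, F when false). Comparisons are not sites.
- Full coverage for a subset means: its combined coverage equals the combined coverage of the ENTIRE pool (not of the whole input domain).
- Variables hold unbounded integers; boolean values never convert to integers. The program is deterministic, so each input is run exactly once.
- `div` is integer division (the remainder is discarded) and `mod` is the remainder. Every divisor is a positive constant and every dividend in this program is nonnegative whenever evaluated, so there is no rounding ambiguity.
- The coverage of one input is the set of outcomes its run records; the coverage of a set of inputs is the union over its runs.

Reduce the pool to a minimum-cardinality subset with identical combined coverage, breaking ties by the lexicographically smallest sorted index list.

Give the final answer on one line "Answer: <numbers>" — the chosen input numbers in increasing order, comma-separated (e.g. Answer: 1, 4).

test 1 (c=3, x=8) hits B1=F, B2=F, B3=T, B5=F
test 2 (c=0, x=6) hits B1=F, B2=T, B3=T, B5=F
test 3 (c=6, x=12) hits B1=T, B3=T, B5=F
test 4 (c=0, x=3) hits B1=F, B2=F, B3=T, B5=F
test 5 (c=0, x=7) hits B1=F, B2=F, B3=T, B5=F
the full pool covers 6 outcomes: B1=T, B1=F, B2=T, B2=F, B3=T, B5=F
checked all size-1 subsets: none covers 6 outcomes (max 4/6)
checked all size-2 subsets: none covers 6 outcomes (max 5/6)
size 3: inputs {1, 2, 3} cover all 6 outcomes, and no lexicographically smaller subset of this size does

Answer: 1, 2, 3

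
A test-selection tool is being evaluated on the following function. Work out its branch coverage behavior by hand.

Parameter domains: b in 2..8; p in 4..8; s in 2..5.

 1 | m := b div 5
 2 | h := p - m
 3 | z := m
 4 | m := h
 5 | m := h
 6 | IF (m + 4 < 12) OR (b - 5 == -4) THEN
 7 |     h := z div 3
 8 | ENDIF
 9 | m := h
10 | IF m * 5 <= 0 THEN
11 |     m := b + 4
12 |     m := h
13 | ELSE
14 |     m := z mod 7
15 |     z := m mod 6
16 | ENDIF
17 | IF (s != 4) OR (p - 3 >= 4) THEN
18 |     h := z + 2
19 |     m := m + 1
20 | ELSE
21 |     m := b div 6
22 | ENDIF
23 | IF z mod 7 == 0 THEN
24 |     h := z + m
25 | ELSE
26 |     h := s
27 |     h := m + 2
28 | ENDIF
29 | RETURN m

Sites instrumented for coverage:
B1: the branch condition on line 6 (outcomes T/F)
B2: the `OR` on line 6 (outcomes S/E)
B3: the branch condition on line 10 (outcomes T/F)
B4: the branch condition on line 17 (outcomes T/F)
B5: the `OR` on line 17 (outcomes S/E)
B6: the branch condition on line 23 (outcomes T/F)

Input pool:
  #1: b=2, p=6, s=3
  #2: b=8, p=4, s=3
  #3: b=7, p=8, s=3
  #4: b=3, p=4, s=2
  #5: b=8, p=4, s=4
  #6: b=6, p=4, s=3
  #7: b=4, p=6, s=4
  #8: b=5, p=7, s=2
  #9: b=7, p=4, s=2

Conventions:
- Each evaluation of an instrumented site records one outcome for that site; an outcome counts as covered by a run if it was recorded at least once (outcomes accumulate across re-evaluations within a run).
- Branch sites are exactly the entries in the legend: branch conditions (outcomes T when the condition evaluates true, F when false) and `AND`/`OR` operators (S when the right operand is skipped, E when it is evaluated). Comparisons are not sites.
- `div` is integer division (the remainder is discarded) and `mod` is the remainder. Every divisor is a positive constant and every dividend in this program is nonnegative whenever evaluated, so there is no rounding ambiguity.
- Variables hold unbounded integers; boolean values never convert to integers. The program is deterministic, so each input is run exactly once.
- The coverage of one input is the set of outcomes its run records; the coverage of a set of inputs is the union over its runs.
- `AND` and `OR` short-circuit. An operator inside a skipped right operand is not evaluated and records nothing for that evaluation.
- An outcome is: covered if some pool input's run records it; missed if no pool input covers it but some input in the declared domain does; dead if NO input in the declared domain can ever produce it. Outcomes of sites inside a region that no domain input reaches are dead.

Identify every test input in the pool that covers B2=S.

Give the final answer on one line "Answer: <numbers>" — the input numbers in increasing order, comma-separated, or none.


input #1 (b=2, p=6, s=3): covers B2=S
input #2 (b=8, p=4, s=3): covers B2=S
input #3 (b=7, p=8, s=3): covers B2=S
input #4 (b=3, p=4, s=2): covers B2=S
input #5 (b=8, p=4, s=4): covers B2=S
input #6 (b=6, p=4, s=3): covers B2=S
input #7 (b=4, p=6, s=4): covers B2=S
input #8 (b=5, p=7, s=2): covers B2=S
input #9 (b=7, p=4, s=2): covers B2=S
Answer: 1, 2, 3, 4, 5, 6, 7, 8, 9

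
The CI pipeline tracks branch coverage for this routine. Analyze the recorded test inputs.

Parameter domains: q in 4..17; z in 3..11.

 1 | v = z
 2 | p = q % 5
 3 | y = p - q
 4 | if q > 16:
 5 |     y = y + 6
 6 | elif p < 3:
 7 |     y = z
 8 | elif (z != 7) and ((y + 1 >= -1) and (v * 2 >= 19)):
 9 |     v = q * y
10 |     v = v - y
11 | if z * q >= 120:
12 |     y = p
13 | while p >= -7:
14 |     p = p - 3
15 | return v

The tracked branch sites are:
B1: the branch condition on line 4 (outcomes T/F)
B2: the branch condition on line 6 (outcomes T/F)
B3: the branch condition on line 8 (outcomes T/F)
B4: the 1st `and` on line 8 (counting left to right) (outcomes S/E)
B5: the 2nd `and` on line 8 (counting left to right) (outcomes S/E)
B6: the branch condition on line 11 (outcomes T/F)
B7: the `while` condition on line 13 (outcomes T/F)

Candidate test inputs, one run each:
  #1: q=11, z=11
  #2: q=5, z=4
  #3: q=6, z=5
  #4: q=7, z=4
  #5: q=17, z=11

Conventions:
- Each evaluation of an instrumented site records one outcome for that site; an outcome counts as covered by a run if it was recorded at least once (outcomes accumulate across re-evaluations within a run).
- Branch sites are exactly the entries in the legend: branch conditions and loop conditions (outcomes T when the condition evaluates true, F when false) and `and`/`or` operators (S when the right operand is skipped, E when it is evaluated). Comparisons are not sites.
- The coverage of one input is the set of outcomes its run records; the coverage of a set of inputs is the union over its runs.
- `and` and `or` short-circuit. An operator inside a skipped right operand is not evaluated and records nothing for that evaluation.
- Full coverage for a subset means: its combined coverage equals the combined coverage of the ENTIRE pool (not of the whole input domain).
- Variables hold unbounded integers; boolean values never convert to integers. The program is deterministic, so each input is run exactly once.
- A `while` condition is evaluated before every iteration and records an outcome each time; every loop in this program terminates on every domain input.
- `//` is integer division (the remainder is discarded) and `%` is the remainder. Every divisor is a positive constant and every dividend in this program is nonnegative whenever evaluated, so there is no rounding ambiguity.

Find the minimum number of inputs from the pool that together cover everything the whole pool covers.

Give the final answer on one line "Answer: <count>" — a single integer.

input #1 (q=11, z=11): events B1->F, B2->T, B6->T, B7->T, B7->T, B7->T, B7->F; covers B1=F, B2=T, B6=T, B7=T, B7=F
input #2 (q=5, z=4): events B1->F, B2->T, B6->F, B7->T, B7->T, B7->T, B7->F; covers B1=F, B2=T, B6=F, B7=T, B7=F
input #3 (q=6, z=5): events B1->F, B2->T, B6->F, B7->T, B7->T, B7->T, B7->F; covers B1=F, B2=T, B6=F, B7=T, B7=F
input #4 (q=7, z=4): events B1->F, B2->T, B6->F, B7->T, B7->T, B7->T, B7->T, B7->F; covers B1=F, B2=T, B6=F, B7=T, B7=F
input #5 (q=17, z=11): events B1->T, B6->T, B7->T, B7->T, B7->T, B7->T, B7->F; covers B1=T, B6=T, B7=T, B7=F
pool-wide coverage (7 outcomes): B1=T, B1=F, B2=T, B6=T, B6=F, B7=T, B7=F
size 1 is not enough: best union over all size-1 subsets is 5/7
inputs {2, 5} (size 2) cover everything; no size-2 subset with a lexicographically smaller index list covers all 7

Answer: 2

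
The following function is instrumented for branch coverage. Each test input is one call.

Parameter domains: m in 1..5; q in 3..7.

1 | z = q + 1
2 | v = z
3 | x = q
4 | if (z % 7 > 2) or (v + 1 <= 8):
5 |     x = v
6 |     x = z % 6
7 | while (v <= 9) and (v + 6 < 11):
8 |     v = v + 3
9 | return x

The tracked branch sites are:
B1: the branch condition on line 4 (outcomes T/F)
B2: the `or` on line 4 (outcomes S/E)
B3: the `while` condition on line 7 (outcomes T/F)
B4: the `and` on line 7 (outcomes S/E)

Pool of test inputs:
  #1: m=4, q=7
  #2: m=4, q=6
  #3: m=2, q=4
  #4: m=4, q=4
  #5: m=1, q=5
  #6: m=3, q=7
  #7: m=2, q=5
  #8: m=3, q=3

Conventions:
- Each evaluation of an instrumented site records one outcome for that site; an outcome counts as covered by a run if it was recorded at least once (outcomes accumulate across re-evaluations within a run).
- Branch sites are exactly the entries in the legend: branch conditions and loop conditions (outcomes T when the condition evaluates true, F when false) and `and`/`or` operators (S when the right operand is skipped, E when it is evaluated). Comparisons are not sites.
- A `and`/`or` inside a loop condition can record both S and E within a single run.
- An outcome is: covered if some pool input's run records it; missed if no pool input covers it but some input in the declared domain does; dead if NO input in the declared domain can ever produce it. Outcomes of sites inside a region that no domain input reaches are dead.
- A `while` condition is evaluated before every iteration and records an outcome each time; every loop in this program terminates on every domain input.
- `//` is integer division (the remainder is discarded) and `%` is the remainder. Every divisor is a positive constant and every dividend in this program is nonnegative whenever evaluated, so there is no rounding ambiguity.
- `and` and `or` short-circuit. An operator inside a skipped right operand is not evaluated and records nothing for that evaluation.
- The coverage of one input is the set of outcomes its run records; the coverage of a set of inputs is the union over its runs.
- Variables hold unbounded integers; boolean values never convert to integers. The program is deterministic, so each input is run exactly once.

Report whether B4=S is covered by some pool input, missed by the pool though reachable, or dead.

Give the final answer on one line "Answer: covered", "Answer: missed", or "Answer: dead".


no pool input records B4=S
checking all 25 inputs in the declared domain: B4=S is never recorded -> dead
Answer: dead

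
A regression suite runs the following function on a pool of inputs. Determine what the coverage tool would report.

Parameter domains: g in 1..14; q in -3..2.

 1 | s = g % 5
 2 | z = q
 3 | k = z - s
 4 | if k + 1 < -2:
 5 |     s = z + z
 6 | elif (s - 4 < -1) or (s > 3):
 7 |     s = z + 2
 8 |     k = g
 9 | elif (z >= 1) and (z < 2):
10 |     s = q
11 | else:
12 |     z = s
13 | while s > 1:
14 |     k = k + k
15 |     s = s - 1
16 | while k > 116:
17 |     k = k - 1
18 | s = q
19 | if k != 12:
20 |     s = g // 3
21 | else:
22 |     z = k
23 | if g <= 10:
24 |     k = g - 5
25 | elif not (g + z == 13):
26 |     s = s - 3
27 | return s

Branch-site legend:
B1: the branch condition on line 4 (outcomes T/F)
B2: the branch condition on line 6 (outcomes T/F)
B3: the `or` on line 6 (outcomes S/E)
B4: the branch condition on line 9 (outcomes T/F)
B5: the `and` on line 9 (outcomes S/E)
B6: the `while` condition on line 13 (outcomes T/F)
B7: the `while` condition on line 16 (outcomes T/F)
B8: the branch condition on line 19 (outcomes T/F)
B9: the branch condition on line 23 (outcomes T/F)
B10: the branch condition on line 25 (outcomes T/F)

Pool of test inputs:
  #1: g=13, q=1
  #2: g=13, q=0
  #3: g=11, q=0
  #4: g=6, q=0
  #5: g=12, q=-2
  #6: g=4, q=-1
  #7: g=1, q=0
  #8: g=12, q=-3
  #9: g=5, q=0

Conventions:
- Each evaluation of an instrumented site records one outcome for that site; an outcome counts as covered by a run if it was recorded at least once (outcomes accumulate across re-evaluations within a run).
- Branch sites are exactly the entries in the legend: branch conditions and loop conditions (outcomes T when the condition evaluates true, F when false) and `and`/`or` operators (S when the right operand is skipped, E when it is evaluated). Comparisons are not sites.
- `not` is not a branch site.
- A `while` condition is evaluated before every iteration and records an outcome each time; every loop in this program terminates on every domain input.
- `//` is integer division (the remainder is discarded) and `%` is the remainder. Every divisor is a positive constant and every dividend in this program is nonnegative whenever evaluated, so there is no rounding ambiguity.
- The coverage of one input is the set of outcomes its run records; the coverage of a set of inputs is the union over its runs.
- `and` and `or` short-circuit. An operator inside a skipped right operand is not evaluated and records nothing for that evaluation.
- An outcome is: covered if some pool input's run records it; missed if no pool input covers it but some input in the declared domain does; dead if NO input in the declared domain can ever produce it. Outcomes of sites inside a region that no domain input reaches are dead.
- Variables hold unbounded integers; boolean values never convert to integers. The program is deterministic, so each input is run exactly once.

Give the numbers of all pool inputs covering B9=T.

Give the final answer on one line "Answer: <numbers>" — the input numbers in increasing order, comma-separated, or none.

input #1 (g=13, q=1): misses B9=T
input #2 (g=13, q=0): misses B9=T
input #3 (g=11, q=0): misses B9=T
input #4 (g=6, q=0): covers B9=T
input #5 (g=12, q=-2): misses B9=T
input #6 (g=4, q=-1): covers B9=T
input #7 (g=1, q=0): covers B9=T
input #8 (g=12, q=-3): misses B9=T
input #9 (g=5, q=0): covers B9=T

Answer: 4, 6, 7, 9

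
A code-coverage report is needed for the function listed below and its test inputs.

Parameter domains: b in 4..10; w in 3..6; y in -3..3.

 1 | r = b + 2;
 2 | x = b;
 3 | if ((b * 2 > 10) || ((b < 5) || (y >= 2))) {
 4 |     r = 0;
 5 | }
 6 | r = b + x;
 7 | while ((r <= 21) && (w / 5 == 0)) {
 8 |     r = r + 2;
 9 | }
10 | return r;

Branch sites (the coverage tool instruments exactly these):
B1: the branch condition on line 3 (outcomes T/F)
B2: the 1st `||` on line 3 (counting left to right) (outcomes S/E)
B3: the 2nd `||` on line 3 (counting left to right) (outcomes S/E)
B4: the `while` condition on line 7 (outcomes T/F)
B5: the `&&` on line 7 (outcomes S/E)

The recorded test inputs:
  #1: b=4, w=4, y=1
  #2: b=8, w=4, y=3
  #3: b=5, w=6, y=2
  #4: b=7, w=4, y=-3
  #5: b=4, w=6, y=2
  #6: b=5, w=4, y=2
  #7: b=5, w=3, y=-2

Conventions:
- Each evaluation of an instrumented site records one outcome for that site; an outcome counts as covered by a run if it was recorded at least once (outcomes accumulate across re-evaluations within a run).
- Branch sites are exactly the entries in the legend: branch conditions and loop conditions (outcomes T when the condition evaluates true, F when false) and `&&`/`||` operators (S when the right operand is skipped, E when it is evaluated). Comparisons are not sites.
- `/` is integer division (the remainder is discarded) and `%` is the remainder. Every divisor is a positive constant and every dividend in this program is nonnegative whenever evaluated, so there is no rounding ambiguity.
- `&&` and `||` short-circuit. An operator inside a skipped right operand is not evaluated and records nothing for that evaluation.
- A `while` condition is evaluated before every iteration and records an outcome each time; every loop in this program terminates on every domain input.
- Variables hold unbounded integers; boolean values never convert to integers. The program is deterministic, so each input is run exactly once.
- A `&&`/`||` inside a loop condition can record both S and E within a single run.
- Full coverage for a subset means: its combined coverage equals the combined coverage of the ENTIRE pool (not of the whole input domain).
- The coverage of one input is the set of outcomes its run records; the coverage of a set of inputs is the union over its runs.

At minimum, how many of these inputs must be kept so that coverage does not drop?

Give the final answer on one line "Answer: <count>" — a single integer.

input #1, b=4, w=4, y=1: events B2->E, B3->S, B1->T, B5->E, B4->T, B5->E, B4->T, B5->E, B4->T, B5->E, B4->T, B5->E, B4->T, B5->E, ...; outcomes B1=T, B2=E, B3=S, B4=T, B4=F, B5=S, B5=E
input #2, b=8, w=4, y=3: events B2->S, B1->T, B5->E, B4->T, B5->E, B4->T, B5->E, B4->T, B5->S, B4->F; outcomes B1=T, B2=S, B4=T, B4=F, B5=S, B5=E
input #3, b=5, w=6, y=2: events B2->E, B3->E, B1->T, B5->E, B4->F; outcomes B1=T, B2=E, B3=E, B4=F, B5=E
input #4, b=7, w=4, y=-3: events B2->S, B1->T, B5->E, B4->T, B5->E, B4->T, B5->E, B4->T, B5->E, B4->T, B5->S, B4->F; outcomes B1=T, B2=S, B4=T, B4=F, B5=S, B5=E
input #5, b=4, w=6, y=2: events B2->E, B3->S, B1->T, B5->E, B4->F; outcomes B1=T, B2=E, B3=S, B4=F, B5=E
input #6, b=5, w=4, y=2: events B2->E, B3->E, B1->T, B5->E, B4->T, B5->E, B4->T, B5->E, B4->T, B5->E, B4->T, B5->E, B4->T, B5->E, ...; outcomes B1=T, B2=E, B3=E, B4=T, B4=F, B5=S, B5=E
input #7, b=5, w=3, y=-2: events B2->E, B3->E, B1->F, B5->E, B4->T, B5->E, B4->T, B5->E, B4->T, B5->E, B4->T, B5->E, B4->T, B5->E, ...; outcomes B1=F, B2=E, B3=E, B4=T, B4=F, B5=S, B5=E
union over all inputs: B1=T, B1=F, B2=S, B2=E, B3=S, B3=E, B4=T, B4=F, B5=S, B5=E (10 outcomes)
every size-1 subset falls short of the 10 outcomes (best: 7/10)
every size-2 subset falls short of the 10 outcomes (best: 9/10)
size 3: inputs {1, 2, 7} cover all 10 outcomes, and no lexicographically smaller subset of this size does

Answer: 3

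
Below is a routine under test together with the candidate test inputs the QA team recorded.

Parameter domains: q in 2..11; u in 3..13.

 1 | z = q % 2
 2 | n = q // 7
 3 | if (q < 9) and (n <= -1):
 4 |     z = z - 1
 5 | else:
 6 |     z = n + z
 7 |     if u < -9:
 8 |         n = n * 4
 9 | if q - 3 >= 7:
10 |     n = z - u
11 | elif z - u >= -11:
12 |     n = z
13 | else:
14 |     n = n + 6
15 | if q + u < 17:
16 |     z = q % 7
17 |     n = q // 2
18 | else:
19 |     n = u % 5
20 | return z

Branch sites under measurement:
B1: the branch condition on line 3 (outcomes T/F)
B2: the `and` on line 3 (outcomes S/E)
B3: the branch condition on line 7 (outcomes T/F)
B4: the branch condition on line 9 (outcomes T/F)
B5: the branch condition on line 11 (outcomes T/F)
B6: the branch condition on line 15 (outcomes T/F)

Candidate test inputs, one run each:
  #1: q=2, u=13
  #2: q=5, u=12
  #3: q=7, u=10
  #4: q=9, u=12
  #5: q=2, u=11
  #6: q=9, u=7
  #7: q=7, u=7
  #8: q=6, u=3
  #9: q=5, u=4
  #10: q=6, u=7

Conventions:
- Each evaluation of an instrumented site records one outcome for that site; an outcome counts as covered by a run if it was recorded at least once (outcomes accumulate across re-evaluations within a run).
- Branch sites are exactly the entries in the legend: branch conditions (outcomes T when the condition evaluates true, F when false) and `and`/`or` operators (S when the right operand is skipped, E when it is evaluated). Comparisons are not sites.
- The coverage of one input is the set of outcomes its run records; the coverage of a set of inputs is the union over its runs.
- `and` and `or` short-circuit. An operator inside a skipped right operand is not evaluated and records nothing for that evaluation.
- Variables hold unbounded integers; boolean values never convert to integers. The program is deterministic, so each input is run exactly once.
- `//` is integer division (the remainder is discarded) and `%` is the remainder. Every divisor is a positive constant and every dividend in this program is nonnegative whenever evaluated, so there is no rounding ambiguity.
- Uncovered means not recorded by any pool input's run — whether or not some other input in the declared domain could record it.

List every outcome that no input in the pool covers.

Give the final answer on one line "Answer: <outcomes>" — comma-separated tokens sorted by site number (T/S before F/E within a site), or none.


test 1 (q=2, u=13) fires B2->E, B1->F, B3->F, B4->F, B5->F, B6->T; hits B1=F, B2=E, B3=F, B4=F, B5=F, B6=T
test 2 (q=5, u=12) fires B2->E, B1->F, B3->F, B4->F, B5->T, B6->F; hits B1=F, B2=E, B3=F, B4=F, B5=T, B6=F
test 3 (q=7, u=10) fires B2->E, B1->F, B3->F, B4->F, B5->T, B6->F; hits B1=F, B2=E, B3=F, B4=F, B5=T, B6=F
test 4 (q=9, u=12) fires B2->S, B1->F, B3->F, B4->F, B5->T, B6->F; hits B1=F, B2=S, B3=F, B4=F, B5=T, B6=F
test 5 (q=2, u=11) fires B2->E, B1->F, B3->F, B4->F, B5->T, B6->T; hits B1=F, B2=E, B3=F, B4=F, B5=T, B6=T
test 6 (q=9, u=7) fires B2->S, B1->F, B3->F, B4->F, B5->T, B6->T; hits B1=F, B2=S, B3=F, B4=F, B5=T, B6=T
test 7 (q=7, u=7) fires B2->E, B1->F, B3->F, B4->F, B5->T, B6->T; hits B1=F, B2=E, B3=F, B4=F, B5=T, B6=T
test 8 (q=6, u=3) fires B2->E, B1->F, B3->F, B4->F, B5->T, B6->T; hits B1=F, B2=E, B3=F, B4=F, B5=T, B6=T
test 9 (q=5, u=4) fires B2->E, B1->F, B3->F, B4->F, B5->T, B6->T; hits B1=F, B2=E, B3=F, B4=F, B5=T, B6=T
test 10 (q=6, u=7) fires B2->E, B1->F, B3->F, B4->F, B5->T, B6->T; hits B1=F, B2=E, B3=F, B4=F, B5=T, B6=T
union over the pool: B1=F, B2=S, B2=E, B3=F, B4=F, B5=T, B5=F, B6=T, B6=F
uncovered (3 of 12): B1=T, B3=T, B4=T
Answer: B1=T, B3=T, B4=T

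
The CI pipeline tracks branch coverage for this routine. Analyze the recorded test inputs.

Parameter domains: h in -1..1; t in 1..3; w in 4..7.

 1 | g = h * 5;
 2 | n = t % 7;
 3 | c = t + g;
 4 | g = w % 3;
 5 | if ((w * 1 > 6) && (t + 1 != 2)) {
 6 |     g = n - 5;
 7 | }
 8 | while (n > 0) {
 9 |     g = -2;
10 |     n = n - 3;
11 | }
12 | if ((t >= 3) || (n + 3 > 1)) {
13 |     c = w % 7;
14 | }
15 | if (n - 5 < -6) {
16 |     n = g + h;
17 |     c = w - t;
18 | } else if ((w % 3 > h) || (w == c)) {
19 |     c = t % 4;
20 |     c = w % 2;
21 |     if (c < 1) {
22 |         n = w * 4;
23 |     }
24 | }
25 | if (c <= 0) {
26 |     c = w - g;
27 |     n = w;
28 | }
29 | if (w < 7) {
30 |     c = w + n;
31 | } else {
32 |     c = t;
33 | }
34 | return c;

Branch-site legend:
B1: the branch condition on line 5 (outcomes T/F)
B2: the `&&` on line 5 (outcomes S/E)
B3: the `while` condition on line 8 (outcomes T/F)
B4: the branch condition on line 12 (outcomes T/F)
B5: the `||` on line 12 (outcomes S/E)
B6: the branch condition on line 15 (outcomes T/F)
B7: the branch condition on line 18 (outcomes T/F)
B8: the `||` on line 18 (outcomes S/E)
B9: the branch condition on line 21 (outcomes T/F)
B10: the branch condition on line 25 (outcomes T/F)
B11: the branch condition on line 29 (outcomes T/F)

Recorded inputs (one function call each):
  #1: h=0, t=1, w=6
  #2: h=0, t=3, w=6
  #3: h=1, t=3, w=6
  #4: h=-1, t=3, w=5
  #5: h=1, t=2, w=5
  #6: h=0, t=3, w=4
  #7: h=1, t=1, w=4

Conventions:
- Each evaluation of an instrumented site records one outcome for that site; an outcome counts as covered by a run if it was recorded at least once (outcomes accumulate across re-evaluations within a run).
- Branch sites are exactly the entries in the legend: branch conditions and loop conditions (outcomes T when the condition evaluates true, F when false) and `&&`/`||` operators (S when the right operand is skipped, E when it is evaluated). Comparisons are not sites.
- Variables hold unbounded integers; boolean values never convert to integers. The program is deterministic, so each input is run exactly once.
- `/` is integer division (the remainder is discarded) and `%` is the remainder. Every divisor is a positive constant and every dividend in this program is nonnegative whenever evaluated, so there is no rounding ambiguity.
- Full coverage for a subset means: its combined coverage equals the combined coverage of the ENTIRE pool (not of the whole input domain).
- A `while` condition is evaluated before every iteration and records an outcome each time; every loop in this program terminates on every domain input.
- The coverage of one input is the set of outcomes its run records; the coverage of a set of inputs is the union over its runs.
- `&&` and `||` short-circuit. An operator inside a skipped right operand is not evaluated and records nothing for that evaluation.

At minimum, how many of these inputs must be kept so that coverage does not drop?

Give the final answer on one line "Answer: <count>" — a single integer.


run #1 (h=0, t=1, w=6) runs B2->S, B1->F, B3->T, B3->F, B5->E, B4->F, B6->T, B10->F, B11->T; records B1=F, B2=S, B3=T, B3=F, B4=F, B5=E, B6=T, B10=F, B11=T
run #2 (h=0, t=3, w=6) runs B2->S, B1->F, B3->T, B3->F, B5->S, B4->T, B6->F, B8->E, B7->T, B9->T, B10->T, B11->T; records B1=F, B2=S, B3=T, B3=F, B4=T, B5=S, B6=F, B7=T, B8=E, B9=T, B10=T, B11=T
run #3 (h=1, t=3, w=6) runs B2->S, B1->F, B3->T, B3->F, B5->S, B4->T, B6->F, B8->E, B7->T, B9->T, B10->T, B11->T; records B1=F, B2=S, B3=T, B3=F, B4=T, B5=S, B6=F, B7=T, B8=E, B9=T, B10=T, B11=T
run #4 (h=-1, t=3, w=5) runs B2->S, B1->F, B3->T, B3->F, B5->S, B4->T, B6->F, B8->S, B7->T, B9->F, B10->F, B11->T; records B1=F, B2=S, B3=T, B3=F, B4=T, B5=S, B6=F, B7=T, B8=S, B9=F, B10=F, B11=T
run #5 (h=1, t=2, w=5) runs B2->S, B1->F, B3->T, B3->F, B5->E, B4->T, B6->F, B8->S, B7->T, B9->F, B10->F, B11->T; records B1=F, B2=S, B3=T, B3=F, B4=T, B5=E, B6=F, B7=T, B8=S, B9=F, B10=F, B11=T
run #6 (h=0, t=3, w=4) runs B2->S, B1->F, B3->T, B3->F, B5->S, B4->T, B6->F, B8->S, B7->T, B9->T, B10->T, B11->T; records B1=F, B2=S, B3=T, B3=F, B4=T, B5=S, B6=F, B7=T, B8=S, B9=T, B10=T, B11=T
run #7 (h=1, t=1, w=4) runs B2->S, B1->F, B3->T, B3->F, B5->E, B4->F, B6->T, B10->F, B11->T; records B1=F, B2=S, B3=T, B3=F, B4=F, B5=E, B6=T, B10=F, B11=T
pool-wide coverage (18 outcomes): B1=F, B2=S, B3=T, B3=F, B4=T, B4=F, B5=S, B5=E, B6=T, B6=F, B7=T, B8=S, B8=E, B9=T, B9=F, B10=T, B10=F, B11=T
size 1 is not enough: best union over all size-1 subsets is 12/18
size 2 is not enough: best union over all size-2 subsets is 16/18
inputs {1, 2, 4} (size 3) cover everything; no size-3 subset with a lexicographically smaller index list covers all 18
Answer: 3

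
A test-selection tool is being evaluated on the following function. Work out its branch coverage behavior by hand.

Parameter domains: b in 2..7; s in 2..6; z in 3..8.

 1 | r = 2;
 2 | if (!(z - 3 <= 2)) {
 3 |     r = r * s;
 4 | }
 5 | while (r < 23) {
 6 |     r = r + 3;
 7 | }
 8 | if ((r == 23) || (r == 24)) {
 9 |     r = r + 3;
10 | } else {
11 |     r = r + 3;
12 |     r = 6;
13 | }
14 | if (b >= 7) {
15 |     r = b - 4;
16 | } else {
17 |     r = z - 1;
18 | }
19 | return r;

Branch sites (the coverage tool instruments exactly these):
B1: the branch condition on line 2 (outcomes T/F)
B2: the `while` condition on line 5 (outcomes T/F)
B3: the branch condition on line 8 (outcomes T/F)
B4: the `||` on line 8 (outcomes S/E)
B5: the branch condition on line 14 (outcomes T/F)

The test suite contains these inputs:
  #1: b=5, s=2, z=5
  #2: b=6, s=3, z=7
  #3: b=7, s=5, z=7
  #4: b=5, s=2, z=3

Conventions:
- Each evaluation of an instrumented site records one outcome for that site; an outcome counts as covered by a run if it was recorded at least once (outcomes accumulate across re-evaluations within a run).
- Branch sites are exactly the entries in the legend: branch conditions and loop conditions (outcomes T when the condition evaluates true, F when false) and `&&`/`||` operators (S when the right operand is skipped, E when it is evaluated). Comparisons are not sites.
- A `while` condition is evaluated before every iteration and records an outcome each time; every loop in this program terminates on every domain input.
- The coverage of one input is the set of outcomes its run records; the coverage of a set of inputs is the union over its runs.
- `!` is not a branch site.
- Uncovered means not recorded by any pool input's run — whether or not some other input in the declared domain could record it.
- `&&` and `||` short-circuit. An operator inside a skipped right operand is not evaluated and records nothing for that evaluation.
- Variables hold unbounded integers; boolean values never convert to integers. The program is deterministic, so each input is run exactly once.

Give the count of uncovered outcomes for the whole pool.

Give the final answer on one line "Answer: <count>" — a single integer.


test 1 (b=5, s=2, z=5) hits B1=F, B2=T, B2=F, B3=T, B4=S, B5=F
test 2 (b=6, s=3, z=7) hits B1=T, B2=T, B2=F, B3=T, B4=E, B5=F
test 3 (b=7, s=5, z=7) hits B1=T, B2=T, B2=F, B3=F, B4=E, B5=T
test 4 (b=5, s=2, z=3) hits B1=F, B2=T, B2=F, B3=T, B4=S, B5=F
union over the pool: B1=T, B1=F, B2=T, B2=F, B3=T, B3=F, B4=S, B4=E, B5=T, B5=F
uncovered (0 of 10): none
Answer: 0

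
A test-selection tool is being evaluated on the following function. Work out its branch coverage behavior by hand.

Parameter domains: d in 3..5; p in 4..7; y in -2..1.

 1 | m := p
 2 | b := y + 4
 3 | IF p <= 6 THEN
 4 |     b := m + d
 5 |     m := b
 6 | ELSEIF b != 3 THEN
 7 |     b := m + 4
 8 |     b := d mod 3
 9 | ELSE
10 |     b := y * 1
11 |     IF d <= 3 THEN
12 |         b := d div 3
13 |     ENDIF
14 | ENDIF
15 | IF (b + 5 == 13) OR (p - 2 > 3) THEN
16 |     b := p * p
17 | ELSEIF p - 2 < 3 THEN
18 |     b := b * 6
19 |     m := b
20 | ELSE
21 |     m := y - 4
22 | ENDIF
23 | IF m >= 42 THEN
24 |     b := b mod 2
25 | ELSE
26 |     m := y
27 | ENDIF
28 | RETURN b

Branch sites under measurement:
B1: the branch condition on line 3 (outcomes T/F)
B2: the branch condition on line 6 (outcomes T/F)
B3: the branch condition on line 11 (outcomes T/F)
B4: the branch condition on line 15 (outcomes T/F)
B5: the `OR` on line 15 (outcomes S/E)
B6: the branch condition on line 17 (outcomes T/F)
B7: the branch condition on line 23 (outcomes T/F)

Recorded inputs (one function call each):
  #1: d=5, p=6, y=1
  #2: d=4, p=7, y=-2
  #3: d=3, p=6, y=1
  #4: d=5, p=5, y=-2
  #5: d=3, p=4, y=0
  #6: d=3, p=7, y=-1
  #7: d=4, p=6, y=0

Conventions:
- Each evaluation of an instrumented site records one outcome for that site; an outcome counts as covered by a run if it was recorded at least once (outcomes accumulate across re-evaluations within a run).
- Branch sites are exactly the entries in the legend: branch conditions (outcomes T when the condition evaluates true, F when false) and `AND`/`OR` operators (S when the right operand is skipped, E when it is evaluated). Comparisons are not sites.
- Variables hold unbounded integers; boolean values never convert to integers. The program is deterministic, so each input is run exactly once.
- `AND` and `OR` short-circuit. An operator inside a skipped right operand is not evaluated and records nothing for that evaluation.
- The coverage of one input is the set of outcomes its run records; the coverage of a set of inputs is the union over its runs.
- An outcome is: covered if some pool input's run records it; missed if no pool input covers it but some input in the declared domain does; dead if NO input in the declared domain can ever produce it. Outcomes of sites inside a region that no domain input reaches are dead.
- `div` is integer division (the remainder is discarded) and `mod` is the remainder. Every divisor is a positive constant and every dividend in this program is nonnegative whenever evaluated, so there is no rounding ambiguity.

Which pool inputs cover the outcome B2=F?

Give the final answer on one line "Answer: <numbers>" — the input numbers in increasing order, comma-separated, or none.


input #1 (d=5, p=6, y=1): does not record B2=F
input #2 (d=4, p=7, y=-2): does not record B2=F
input #3 (d=3, p=6, y=1): does not record B2=F
input #4 (d=5, p=5, y=-2): does not record B2=F
input #5 (d=3, p=4, y=0): does not record B2=F
input #6 (d=3, p=7, y=-1): records B2=F
input #7 (d=4, p=6, y=0): does not record B2=F
Answer: 6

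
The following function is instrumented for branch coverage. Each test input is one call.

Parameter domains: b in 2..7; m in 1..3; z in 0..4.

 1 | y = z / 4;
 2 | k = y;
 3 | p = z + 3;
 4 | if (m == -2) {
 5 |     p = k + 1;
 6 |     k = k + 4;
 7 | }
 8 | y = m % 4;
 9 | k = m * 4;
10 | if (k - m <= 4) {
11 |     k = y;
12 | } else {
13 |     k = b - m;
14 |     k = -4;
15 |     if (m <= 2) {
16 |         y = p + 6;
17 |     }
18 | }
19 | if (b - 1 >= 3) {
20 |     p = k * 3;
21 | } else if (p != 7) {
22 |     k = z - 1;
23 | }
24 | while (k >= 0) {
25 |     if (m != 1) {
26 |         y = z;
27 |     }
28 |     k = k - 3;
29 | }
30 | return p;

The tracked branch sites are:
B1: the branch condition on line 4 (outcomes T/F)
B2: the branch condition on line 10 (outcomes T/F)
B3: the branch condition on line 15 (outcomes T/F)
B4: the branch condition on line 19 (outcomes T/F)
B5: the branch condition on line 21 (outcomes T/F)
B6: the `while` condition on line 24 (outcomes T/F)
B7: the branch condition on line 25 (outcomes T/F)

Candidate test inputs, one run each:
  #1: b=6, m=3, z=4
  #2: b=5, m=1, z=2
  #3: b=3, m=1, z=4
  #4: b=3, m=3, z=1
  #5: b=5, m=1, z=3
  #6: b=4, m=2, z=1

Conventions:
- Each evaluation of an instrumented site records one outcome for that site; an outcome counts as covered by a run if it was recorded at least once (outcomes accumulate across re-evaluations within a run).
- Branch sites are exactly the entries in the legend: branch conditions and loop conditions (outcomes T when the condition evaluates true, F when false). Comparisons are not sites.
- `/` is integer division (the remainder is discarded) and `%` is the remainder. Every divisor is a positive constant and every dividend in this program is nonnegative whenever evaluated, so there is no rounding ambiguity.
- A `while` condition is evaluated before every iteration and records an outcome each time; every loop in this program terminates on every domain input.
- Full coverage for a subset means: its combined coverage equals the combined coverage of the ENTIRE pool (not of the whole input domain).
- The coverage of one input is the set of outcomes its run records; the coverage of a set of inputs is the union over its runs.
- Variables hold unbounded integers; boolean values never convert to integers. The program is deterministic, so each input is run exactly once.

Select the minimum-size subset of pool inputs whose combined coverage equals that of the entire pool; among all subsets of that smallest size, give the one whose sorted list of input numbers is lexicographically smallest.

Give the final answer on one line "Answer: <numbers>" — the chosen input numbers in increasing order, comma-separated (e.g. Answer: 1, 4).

#1 (b=6, m=3, z=4) -> covered: B1=F, B2=F, B3=F, B4=T, B6=F
#2 (b=5, m=1, z=2) -> covered: B1=F, B2=T, B4=T, B6=T, B6=F, B7=F
#3 (b=3, m=1, z=4) -> covered: B1=F, B2=T, B4=F, B5=F, B6=T, B6=F, B7=F
#4 (b=3, m=3, z=1) -> covered: B1=F, B2=F, B3=F, B4=F, B5=T, B6=T, B6=F, B7=T
#5 (b=5, m=1, z=3) -> covered: B1=F, B2=T, B4=T, B6=T, B6=F, B7=F
#6 (b=4, m=2, z=1) -> covered: B1=F, B2=F, B3=T, B4=T, B6=F
together the pool reaches 13 outcomes: B1=F, B2=T, B2=F, B3=T, B3=F, B4=T, B4=F, B5=T, B5=F, B6=T, B6=F, B7=T, B7=F
no size-1 subset reaches all 13 outcomes (best union: 8/13)
no size-2 subset reaches all 13 outcomes (best union: 11/13)
the canonical winner is {3, 4, 6}: size 3, full 13-outcome coverage, earliest index list among size-3 covers

Answer: 3, 4, 6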